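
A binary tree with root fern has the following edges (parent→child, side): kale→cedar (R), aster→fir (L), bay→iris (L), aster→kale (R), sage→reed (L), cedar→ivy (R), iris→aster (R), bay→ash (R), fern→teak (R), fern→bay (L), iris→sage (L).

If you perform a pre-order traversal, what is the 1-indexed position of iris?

3

Pre-order visits the node, then its left subtree, then its right subtree.
Visit fern.
At fern: go left to bay.
  Visit bay.
  At bay: go left to iris.
    Visit iris.
    At iris: go left to sage.
      Visit sage.
      At sage: go left to reed.
        reed is a leaf — visit reed.
      At sage: no right child.
    At iris: go right to aster.
      Visit aster.
      At aster: go left to fir.
        fir is a leaf — visit fir.
      At aster: go right to kale.
        Visit kale.
        At kale: no left child.
        At kale: go right to cedar.
          Visit cedar.
          At cedar: no left child.
          At cedar: go right to ivy.
            ivy is a leaf — visit ivy.
  At bay: go right to ash.
    ash is a leaf — visit ash.
At fern: go right to teak.
  teak is a leaf — visit teak.
Full pre-order sequence: fern, bay, iris, sage, reed, aster, fir, kale, cedar, ivy, ash, teak.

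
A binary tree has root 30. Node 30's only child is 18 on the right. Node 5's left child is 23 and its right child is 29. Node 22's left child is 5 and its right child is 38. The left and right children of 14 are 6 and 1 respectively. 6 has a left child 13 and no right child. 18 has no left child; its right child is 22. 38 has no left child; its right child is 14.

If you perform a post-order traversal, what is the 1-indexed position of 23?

Post-order visits the left subtree, then the right subtree, then the node.
At 30: no left child.
At 30: go right to 18.
  At 18: no left child.
  At 18: go right to 22.
    At 22: go left to 5.
      At 5: go left to 23.
        23 is a leaf — visit 23.
      At 5: go right to 29.
        29 is a leaf — visit 29.
      Visit 5.
    At 22: go right to 38.
      At 38: no left child.
      At 38: go right to 14.
        At 14: go left to 6.
          At 6: go left to 13.
            13 is a leaf — visit 13.
          At 6: no right child.
          Visit 6.
        At 14: go right to 1.
          1 is a leaf — visit 1.
        Visit 14.
      Visit 38.
    Visit 22.
  Visit 18.
Visit 30.
Full post-order sequence: 23, 29, 5, 13, 6, 1, 14, 38, 22, 18, 30.

1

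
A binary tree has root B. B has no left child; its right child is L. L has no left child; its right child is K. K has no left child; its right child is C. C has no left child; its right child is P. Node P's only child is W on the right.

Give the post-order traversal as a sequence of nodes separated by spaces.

W P C K L B

Post-order visits the left subtree, then the right subtree, then the node.
At B: no left child.
At B: go right to L.
  At L: no left child.
  At L: go right to K.
    At K: no left child.
    At K: go right to C.
      At C: no left child.
      At C: go right to P.
        At P: no left child.
        At P: go right to W.
          W is a leaf — visit W.
        Visit P.
      Visit C.
    Visit K.
  Visit L.
Visit B.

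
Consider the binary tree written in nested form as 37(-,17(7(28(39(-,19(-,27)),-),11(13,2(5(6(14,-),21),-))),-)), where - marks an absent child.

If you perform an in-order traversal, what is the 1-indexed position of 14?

9

In-order visits the left subtree, then the node, then the right subtree.
At 37: no left child.
Visit 37.
At 37: go right to 17.
  At 17: go left to 7.
    At 7: go left to 28.
      At 28: go left to 39.
        At 39: no left child.
        Visit 39.
        At 39: go right to 19.
          At 19: no left child.
          Visit 19.
          At 19: go right to 27.
            27 is a leaf — visit 27.
      Visit 28.
      At 28: no right child.
    Visit 7.
    At 7: go right to 11.
      At 11: go left to 13.
        13 is a leaf — visit 13.
      Visit 11.
      At 11: go right to 2.
        At 2: go left to 5.
          At 5: go left to 6.
            At 6: go left to 14.
              14 is a leaf — visit 14.
            Visit 6.
            At 6: no right child.
          Visit 5.
          At 5: go right to 21.
            21 is a leaf — visit 21.
        Visit 2.
        At 2: no right child.
  Visit 17.
  At 17: no right child.
Full in-order sequence: 37, 39, 19, 27, 28, 7, 13, 11, 14, 6, 5, 21, 2, 17.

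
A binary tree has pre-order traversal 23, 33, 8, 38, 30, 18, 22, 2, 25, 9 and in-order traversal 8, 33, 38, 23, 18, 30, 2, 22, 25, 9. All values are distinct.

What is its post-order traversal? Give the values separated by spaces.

8 38 33 18 2 9 25 22 30 23

The first element of pre-order is the root; it splits in-order into left and right subtrees.
Root 23: left subtree has 3 nodes {8, 33, 38}, right has 6 {18, 30, 2, 22, 25, 9}.
  Root 33: left subtree has 1 node {8}, right has 1 {38}.
  Root 30: left subtree has 1 node {18}, right has 4 {2, 22, 25, 9}.
    Root 22: left subtree has 1 node {2}, right has 2 {25, 9}.
      Root 25: left subtree has 0 nodes { }, right has 1 {9}.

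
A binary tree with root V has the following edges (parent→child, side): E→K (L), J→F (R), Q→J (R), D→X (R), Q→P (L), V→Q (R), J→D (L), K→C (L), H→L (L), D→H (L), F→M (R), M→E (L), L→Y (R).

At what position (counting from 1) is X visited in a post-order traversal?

Post-order visits the left subtree, then the right subtree, then the node.
At V: no left child.
At V: go right to Q.
  At Q: go left to P.
    P is a leaf — visit P.
  At Q: go right to J.
    At J: go left to D.
      At D: go left to H.
        At H: go left to L.
          At L: no left child.
          At L: go right to Y.
            Y is a leaf — visit Y.
          Visit L.
        At H: no right child.
        Visit H.
      At D: go right to X.
        X is a leaf — visit X.
      Visit D.
    At J: go right to F.
      At F: no left child.
      At F: go right to M.
        At M: go left to E.
          At E: go left to K.
            At K: go left to C.
              C is a leaf — visit C.
            At K: no right child.
            Visit K.
          At E: no right child.
          Visit E.
        At M: no right child.
        Visit M.
      Visit F.
    Visit J.
  Visit Q.
Visit V.
Full post-order sequence: P, Y, L, H, X, D, C, K, E, M, F, J, Q, V.

5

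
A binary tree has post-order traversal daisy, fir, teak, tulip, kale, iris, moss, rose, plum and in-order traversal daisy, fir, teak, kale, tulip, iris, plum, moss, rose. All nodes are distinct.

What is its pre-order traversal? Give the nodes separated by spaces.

plum iris kale teak fir daisy tulip rose moss

The last element of post-order is the root; it splits in-order into left and right subtrees.
Root plum: left subtree has 6 nodes {daisy, fir, teak, kale, tulip, iris}, right has 2 {moss, rose}.
  Root iris: left subtree has 5 nodes {daisy, fir, teak, kale, tulip}, right has 0 { }.
    Root kale: left subtree has 3 nodes {daisy, fir, teak}, right has 1 {tulip}.
      Root teak: left subtree has 2 nodes {daisy, fir}, right has 0 { }.
        Root fir: left subtree has 1 node {daisy}, right has 0 { }.
  Root rose: left subtree has 1 node {moss}, right has 0 { }.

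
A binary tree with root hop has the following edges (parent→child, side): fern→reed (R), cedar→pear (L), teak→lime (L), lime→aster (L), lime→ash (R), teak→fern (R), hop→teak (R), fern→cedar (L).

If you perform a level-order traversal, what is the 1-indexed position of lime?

Level-order visits nodes level by level from the root, left to right within each level.
Level 0: hop
Level 1: teak
Level 2: lime, fern
Level 3: aster, ash, cedar, reed
Level 4: pear
Full level-order sequence: hop, teak, lime, fern, aster, ash, cedar, reed, pear.

3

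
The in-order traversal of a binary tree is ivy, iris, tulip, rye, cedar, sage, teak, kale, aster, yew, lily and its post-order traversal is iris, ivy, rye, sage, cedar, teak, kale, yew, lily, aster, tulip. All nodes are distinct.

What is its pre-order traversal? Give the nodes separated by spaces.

tulip ivy iris aster kale teak cedar rye sage lily yew

The last element of post-order is the root; it splits in-order into left and right subtrees.
Root tulip: left subtree has 2 nodes {ivy, iris}, right has 8 {rye, cedar, sage, teak, kale, aster, yew, lily}.
  Root ivy: left subtree has 0 nodes { }, right has 1 {iris}.
  Root aster: left subtree has 5 nodes {rye, cedar, sage, teak, kale}, right has 2 {yew, lily}.
    Root kale: left subtree has 4 nodes {rye, cedar, sage, teak}, right has 0 { }.
      Root teak: left subtree has 3 nodes {rye, cedar, sage}, right has 0 { }.
        Root cedar: left subtree has 1 node {rye}, right has 1 {sage}.
    Root lily: left subtree has 1 node {yew}, right has 0 { }.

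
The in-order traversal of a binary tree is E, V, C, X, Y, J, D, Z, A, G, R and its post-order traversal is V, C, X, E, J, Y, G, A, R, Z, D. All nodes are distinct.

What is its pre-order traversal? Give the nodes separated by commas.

D, Y, E, X, C, V, J, Z, R, A, G

The last element of post-order is the root; it splits in-order into left and right subtrees.
Root D: left subtree has 6 nodes {E, V, C, X, Y, J}, right has 4 {Z, A, G, R}.
  Root Y: left subtree has 4 nodes {E, V, C, X}, right has 1 {J}.
    Root E: left subtree has 0 nodes { }, right has 3 {V, C, X}.
      Root X: left subtree has 2 nodes {V, C}, right has 0 { }.
        Root C: left subtree has 1 node {V}, right has 0 { }.
  Root Z: left subtree has 0 nodes { }, right has 3 {A, G, R}.
    Root R: left subtree has 2 nodes {A, G}, right has 0 { }.
      Root A: left subtree has 0 nodes { }, right has 1 {G}.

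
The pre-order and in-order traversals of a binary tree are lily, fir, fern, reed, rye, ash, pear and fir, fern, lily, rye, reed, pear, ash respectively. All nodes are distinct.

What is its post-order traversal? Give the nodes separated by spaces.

fern fir rye pear ash reed lily

The first element of pre-order is the root; it splits in-order into left and right subtrees.
Root lily: left subtree has 2 nodes {fir, fern}, right has 4 {rye, reed, pear, ash}.
  Root fir: left subtree has 0 nodes { }, right has 1 {fern}.
  Root reed: left subtree has 1 node {rye}, right has 2 {pear, ash}.
    Root ash: left subtree has 1 node {pear}, right has 0 { }.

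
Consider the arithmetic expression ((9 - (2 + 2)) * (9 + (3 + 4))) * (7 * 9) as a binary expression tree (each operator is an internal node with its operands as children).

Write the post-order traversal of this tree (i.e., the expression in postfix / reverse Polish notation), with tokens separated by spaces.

9 2 2 + - 9 3 4 + + * 7 9 * *

Post-order on an expression tree gives postfix notation: for each operator, emit left operand, right operand, then the operator.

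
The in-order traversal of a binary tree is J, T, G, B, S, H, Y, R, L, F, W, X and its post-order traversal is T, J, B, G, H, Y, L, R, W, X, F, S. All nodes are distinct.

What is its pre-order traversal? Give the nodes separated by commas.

S, G, J, T, B, F, R, Y, H, L, X, W

The last element of post-order is the root; it splits in-order into left and right subtrees.
Root S: left subtree has 4 nodes {J, T, G, B}, right has 7 {H, Y, R, L, F, W, X}.
  Root G: left subtree has 2 nodes {J, T}, right has 1 {B}.
    Root J: left subtree has 0 nodes { }, right has 1 {T}.
  Root F: left subtree has 4 nodes {H, Y, R, L}, right has 2 {W, X}.
    Root R: left subtree has 2 nodes {H, Y}, right has 1 {L}.
      Root Y: left subtree has 1 node {H}, right has 0 { }.
    Root X: left subtree has 1 node {W}, right has 0 { }.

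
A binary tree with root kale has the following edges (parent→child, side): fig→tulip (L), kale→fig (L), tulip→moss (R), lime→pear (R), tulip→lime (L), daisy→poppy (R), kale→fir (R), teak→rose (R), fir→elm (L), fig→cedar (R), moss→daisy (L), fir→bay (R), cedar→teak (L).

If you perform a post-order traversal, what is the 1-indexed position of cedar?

9

Post-order visits the left subtree, then the right subtree, then the node.
At kale: go left to fig.
  At fig: go left to tulip.
    At tulip: go left to lime.
      At lime: no left child.
      At lime: go right to pear.
        pear is a leaf — visit pear.
      Visit lime.
    At tulip: go right to moss.
      At moss: go left to daisy.
        At daisy: no left child.
        At daisy: go right to poppy.
          poppy is a leaf — visit poppy.
        Visit daisy.
      At moss: no right child.
      Visit moss.
    Visit tulip.
  At fig: go right to cedar.
    At cedar: go left to teak.
      At teak: no left child.
      At teak: go right to rose.
        rose is a leaf — visit rose.
      Visit teak.
    At cedar: no right child.
    Visit cedar.
  Visit fig.
At kale: go right to fir.
  At fir: go left to elm.
    elm is a leaf — visit elm.
  At fir: go right to bay.
    bay is a leaf — visit bay.
  Visit fir.
Visit kale.
Full post-order sequence: pear, lime, poppy, daisy, moss, tulip, rose, teak, cedar, fig, elm, bay, fir, kale.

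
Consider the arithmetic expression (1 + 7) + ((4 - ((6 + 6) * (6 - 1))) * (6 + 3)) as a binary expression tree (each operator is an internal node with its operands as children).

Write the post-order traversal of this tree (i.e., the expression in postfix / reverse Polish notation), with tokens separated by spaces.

Post-order on an expression tree gives postfix notation: for each operator, emit left operand, right operand, then the operator.

1 7 + 4 6 6 + 6 1 - * - 6 3 + * +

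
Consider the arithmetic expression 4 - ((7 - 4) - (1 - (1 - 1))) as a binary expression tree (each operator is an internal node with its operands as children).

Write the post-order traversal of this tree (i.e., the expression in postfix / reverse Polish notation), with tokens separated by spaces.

4 7 4 - 1 1 1 - - - -

Post-order on an expression tree gives postfix notation: for each operator, emit left operand, right operand, then the operator.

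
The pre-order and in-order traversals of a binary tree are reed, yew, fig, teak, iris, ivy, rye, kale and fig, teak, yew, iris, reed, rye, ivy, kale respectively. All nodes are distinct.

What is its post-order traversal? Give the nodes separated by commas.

teak, fig, iris, yew, rye, kale, ivy, reed

The first element of pre-order is the root; it splits in-order into left and right subtrees.
Root reed: left subtree has 4 nodes {fig, teak, yew, iris}, right has 3 {rye, ivy, kale}.
  Root yew: left subtree has 2 nodes {fig, teak}, right has 1 {iris}.
    Root fig: left subtree has 0 nodes { }, right has 1 {teak}.
  Root ivy: left subtree has 1 node {rye}, right has 1 {kale}.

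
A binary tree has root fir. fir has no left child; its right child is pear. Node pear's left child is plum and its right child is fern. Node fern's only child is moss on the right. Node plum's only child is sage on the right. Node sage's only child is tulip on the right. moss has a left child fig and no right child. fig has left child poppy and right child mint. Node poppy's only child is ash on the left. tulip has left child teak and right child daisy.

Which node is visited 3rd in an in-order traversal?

sage

In-order visits the left subtree, then the node, then the right subtree.
At fir: no left child.
Visit fir.
At fir: go right to pear.
  At pear: go left to plum.
    At plum: no left child.
    Visit plum.
    At plum: go right to sage.
      At sage: no left child.
      Visit sage.
      At sage: go right to tulip.
        At tulip: go left to teak.
          teak is a leaf — visit teak.
        Visit tulip.
        At tulip: go right to daisy.
          daisy is a leaf — visit daisy.
  Visit pear.
  At pear: go right to fern.
    At fern: no left child.
    Visit fern.
    At fern: go right to moss.
      At moss: go left to fig.
        At fig: go left to poppy.
          At poppy: go left to ash.
            ash is a leaf — visit ash.
          Visit poppy.
          At poppy: no right child.
        Visit fig.
        At fig: go right to mint.
          mint is a leaf — visit mint.
      Visit moss.
      At moss: no right child.
Full in-order sequence: fir, plum, sage, teak, tulip, daisy, pear, fern, ash, poppy, fig, mint, moss.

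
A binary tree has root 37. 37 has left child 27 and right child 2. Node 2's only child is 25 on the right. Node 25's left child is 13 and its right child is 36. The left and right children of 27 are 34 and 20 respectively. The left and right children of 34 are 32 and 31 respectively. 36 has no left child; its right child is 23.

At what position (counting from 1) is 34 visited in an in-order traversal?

In-order visits the left subtree, then the node, then the right subtree.
At 37: go left to 27.
  At 27: go left to 34.
    At 34: go left to 32.
      32 is a leaf — visit 32.
    Visit 34.
    At 34: go right to 31.
      31 is a leaf — visit 31.
  Visit 27.
  At 27: go right to 20.
    20 is a leaf — visit 20.
Visit 37.
At 37: go right to 2.
  At 2: no left child.
  Visit 2.
  At 2: go right to 25.
    At 25: go left to 13.
      13 is a leaf — visit 13.
    Visit 25.
    At 25: go right to 36.
      At 36: no left child.
      Visit 36.
      At 36: go right to 23.
        23 is a leaf — visit 23.
Full in-order sequence: 32, 34, 31, 27, 20, 37, 2, 13, 25, 36, 23.

2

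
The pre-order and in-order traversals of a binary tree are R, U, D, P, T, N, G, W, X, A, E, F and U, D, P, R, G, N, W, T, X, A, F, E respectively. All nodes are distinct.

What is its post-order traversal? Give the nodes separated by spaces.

P D U G W N F E A X T R

The first element of pre-order is the root; it splits in-order into left and right subtrees.
Root R: left subtree has 3 nodes {U, D, P}, right has 8 {G, N, W, T, X, A, F, E}.
  Root U: left subtree has 0 nodes { }, right has 2 {D, P}.
    Root D: left subtree has 0 nodes { }, right has 1 {P}.
  Root T: left subtree has 3 nodes {G, N, W}, right has 4 {X, A, F, E}.
    Root N: left subtree has 1 node {G}, right has 1 {W}.
    Root X: left subtree has 0 nodes { }, right has 3 {A, F, E}.
      Root A: left subtree has 0 nodes { }, right has 2 {F, E}.
        Root E: left subtree has 1 node {F}, right has 0 { }.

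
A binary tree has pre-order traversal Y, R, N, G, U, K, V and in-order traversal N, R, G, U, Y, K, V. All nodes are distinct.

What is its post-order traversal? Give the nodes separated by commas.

The first element of pre-order is the root; it splits in-order into left and right subtrees.
Root Y: left subtree has 4 nodes {N, R, G, U}, right has 2 {K, V}.
  Root R: left subtree has 1 node {N}, right has 2 {G, U}.
    Root G: left subtree has 0 nodes { }, right has 1 {U}.
  Root K: left subtree has 0 nodes { }, right has 1 {V}.

N, U, G, R, V, K, Y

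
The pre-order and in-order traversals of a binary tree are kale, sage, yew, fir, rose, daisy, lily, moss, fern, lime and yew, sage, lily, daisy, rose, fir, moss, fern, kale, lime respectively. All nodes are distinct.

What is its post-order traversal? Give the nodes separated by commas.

The first element of pre-order is the root; it splits in-order into left and right subtrees.
Root kale: left subtree has 8 nodes {yew, sage, lily, daisy, rose, fir, moss, fern}, right has 1 {lime}.
  Root sage: left subtree has 1 node {yew}, right has 6 {lily, daisy, rose, fir, moss, fern}.
    Root fir: left subtree has 3 nodes {lily, daisy, rose}, right has 2 {moss, fern}.
      Root rose: left subtree has 2 nodes {lily, daisy}, right has 0 { }.
        Root daisy: left subtree has 1 node {lily}, right has 0 { }.
      Root moss: left subtree has 0 nodes { }, right has 1 {fern}.

yew, lily, daisy, rose, fern, moss, fir, sage, lime, kale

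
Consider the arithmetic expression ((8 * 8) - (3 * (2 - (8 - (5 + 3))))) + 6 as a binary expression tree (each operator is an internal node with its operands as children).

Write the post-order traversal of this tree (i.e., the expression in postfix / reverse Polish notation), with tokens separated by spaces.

8 8 * 3 2 8 5 3 + - - * - 6 +

Post-order on an expression tree gives postfix notation: for each operator, emit left operand, right operand, then the operator.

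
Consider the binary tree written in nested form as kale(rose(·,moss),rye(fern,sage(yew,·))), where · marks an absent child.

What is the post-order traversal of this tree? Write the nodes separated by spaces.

moss rose fern yew sage rye kale

Post-order visits the left subtree, then the right subtree, then the node.
At kale: go left to rose.
  At rose: no left child.
  At rose: go right to moss.
    moss is a leaf — visit moss.
  Visit rose.
At kale: go right to rye.
  At rye: go left to fern.
    fern is a leaf — visit fern.
  At rye: go right to sage.
    At sage: go left to yew.
      yew is a leaf — visit yew.
    At sage: no right child.
    Visit sage.
  Visit rye.
Visit kale.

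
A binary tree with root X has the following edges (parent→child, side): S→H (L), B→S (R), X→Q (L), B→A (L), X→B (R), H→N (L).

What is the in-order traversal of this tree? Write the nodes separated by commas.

Q, X, A, B, N, H, S

In-order visits the left subtree, then the node, then the right subtree.
At X: go left to Q.
  Q is a leaf — visit Q.
Visit X.
At X: go right to B.
  At B: go left to A.
    A is a leaf — visit A.
  Visit B.
  At B: go right to S.
    At S: go left to H.
      At H: go left to N.
        N is a leaf — visit N.
      Visit H.
      At H: no right child.
    Visit S.
    At S: no right child.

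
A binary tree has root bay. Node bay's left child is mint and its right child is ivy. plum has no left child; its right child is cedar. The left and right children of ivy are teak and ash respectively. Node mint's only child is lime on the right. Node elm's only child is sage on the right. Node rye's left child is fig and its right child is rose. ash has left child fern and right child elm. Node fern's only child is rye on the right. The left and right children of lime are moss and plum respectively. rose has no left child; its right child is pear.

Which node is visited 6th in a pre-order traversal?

cedar

Pre-order visits the node, then its left subtree, then its right subtree.
Visit bay.
At bay: go left to mint.
  Visit mint.
  At mint: no left child.
  At mint: go right to lime.
    Visit lime.
    At lime: go left to moss.
      moss is a leaf — visit moss.
    At lime: go right to plum.
      Visit plum.
      At plum: no left child.
      At plum: go right to cedar.
        cedar is a leaf — visit cedar.
At bay: go right to ivy.
  Visit ivy.
  At ivy: go left to teak.
    teak is a leaf — visit teak.
  At ivy: go right to ash.
    Visit ash.
    At ash: go left to fern.
      Visit fern.
      At fern: no left child.
      At fern: go right to rye.
        Visit rye.
        At rye: go left to fig.
          fig is a leaf — visit fig.
        At rye: go right to rose.
          Visit rose.
          At rose: no left child.
          At rose: go right to pear.
            pear is a leaf — visit pear.
    At ash: go right to elm.
      Visit elm.
      At elm: no left child.
      At elm: go right to sage.
        sage is a leaf — visit sage.
Full pre-order sequence: bay, mint, lime, moss, plum, cedar, ivy, teak, ash, fern, rye, fig, rose, pear, elm, sage.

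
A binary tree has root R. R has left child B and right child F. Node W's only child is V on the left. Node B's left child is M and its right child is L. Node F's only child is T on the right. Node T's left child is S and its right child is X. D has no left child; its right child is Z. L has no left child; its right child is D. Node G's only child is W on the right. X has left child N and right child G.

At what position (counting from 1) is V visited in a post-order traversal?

Post-order visits the left subtree, then the right subtree, then the node.
At R: go left to B.
  At B: go left to M.
    M is a leaf — visit M.
  At B: go right to L.
    At L: no left child.
    At L: go right to D.
      At D: no left child.
      At D: go right to Z.
        Z is a leaf — visit Z.
      Visit D.
    Visit L.
  Visit B.
At R: go right to F.
  At F: no left child.
  At F: go right to T.
    At T: go left to S.
      S is a leaf — visit S.
    At T: go right to X.
      At X: go left to N.
        N is a leaf — visit N.
      At X: go right to G.
        At G: no left child.
        At G: go right to W.
          At W: go left to V.
            V is a leaf — visit V.
          At W: no right child.
          Visit W.
        Visit G.
      Visit X.
    Visit T.
  Visit F.
Visit R.
Full post-order sequence: M, Z, D, L, B, S, N, V, W, G, X, T, F, R.

8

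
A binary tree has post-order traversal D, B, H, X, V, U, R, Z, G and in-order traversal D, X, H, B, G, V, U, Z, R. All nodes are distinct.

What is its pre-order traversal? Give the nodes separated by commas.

G, X, D, H, B, Z, U, V, R

The last element of post-order is the root; it splits in-order into left and right subtrees.
Root G: left subtree has 4 nodes {D, X, H, B}, right has 4 {V, U, Z, R}.
  Root X: left subtree has 1 node {D}, right has 2 {H, B}.
    Root H: left subtree has 0 nodes { }, right has 1 {B}.
  Root Z: left subtree has 2 nodes {V, U}, right has 1 {R}.
    Root U: left subtree has 1 node {V}, right has 0 { }.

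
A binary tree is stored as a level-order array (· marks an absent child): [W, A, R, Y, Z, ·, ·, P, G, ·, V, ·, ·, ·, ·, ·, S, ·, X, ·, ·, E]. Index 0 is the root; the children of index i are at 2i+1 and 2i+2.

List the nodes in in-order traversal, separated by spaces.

P S Y G X A Z E V W R

In-order visits the left subtree, then the node, then the right subtree.
At W: go left to A.
  At A: go left to Y.
    At Y: go left to P.
      At P: no left child.
      Visit P.
      At P: go right to S.
        S is a leaf — visit S.
    Visit Y.
    At Y: go right to G.
      At G: no left child.
      Visit G.
      At G: go right to X.
        X is a leaf — visit X.
  Visit A.
  At A: go right to Z.
    At Z: no left child.
    Visit Z.
    At Z: go right to V.
      At V: go left to E.
        E is a leaf — visit E.
      Visit V.
      At V: no right child.
Visit W.
At W: go right to R.
  R is a leaf — visit R.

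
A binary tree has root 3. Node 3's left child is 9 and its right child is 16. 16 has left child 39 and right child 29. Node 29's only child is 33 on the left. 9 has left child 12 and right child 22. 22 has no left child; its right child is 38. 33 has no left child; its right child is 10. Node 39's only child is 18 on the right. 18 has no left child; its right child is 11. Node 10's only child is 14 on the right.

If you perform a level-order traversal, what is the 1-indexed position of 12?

Level-order visits nodes level by level from the root, left to right within each level.
Level 0: 3
Level 1: 9, 16
Level 2: 12, 22, 39, 29
Level 3: 38, 18, 33
Level 4: 11, 10
Level 5: 14
Full level-order sequence: 3, 9, 16, 12, 22, 39, 29, 38, 18, 33, 11, 10, 14.

4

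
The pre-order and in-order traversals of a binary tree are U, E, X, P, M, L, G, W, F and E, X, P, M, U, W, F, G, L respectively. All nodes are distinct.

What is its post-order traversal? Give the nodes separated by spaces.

The first element of pre-order is the root; it splits in-order into left and right subtrees.
Root U: left subtree has 4 nodes {E, X, P, M}, right has 4 {W, F, G, L}.
  Root E: left subtree has 0 nodes { }, right has 3 {X, P, M}.
    Root X: left subtree has 0 nodes { }, right has 2 {P, M}.
      Root P: left subtree has 0 nodes { }, right has 1 {M}.
  Root L: left subtree has 3 nodes {W, F, G}, right has 0 { }.
    Root G: left subtree has 2 nodes {W, F}, right has 0 { }.
      Root W: left subtree has 0 nodes { }, right has 1 {F}.

M P X E F W G L U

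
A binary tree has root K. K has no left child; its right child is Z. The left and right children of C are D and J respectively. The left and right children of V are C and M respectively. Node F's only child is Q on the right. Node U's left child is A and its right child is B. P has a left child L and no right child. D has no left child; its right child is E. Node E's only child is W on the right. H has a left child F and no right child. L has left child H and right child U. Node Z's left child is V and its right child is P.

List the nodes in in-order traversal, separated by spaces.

K D E W C J V M Z F Q H L A U B P

In-order visits the left subtree, then the node, then the right subtree.
At K: no left child.
Visit K.
At K: go right to Z.
  At Z: go left to V.
    At V: go left to C.
      At C: go left to D.
        At D: no left child.
        Visit D.
        At D: go right to E.
          At E: no left child.
          Visit E.
          At E: go right to W.
            W is a leaf — visit W.
      Visit C.
      At C: go right to J.
        J is a leaf — visit J.
    Visit V.
    At V: go right to M.
      M is a leaf — visit M.
  Visit Z.
  At Z: go right to P.
    At P: go left to L.
      At L: go left to H.
        At H: go left to F.
          At F: no left child.
          Visit F.
          At F: go right to Q.
            Q is a leaf — visit Q.
        Visit H.
        At H: no right child.
      Visit L.
      At L: go right to U.
        At U: go left to A.
          A is a leaf — visit A.
        Visit U.
        At U: go right to B.
          B is a leaf — visit B.
    Visit P.
    At P: no right child.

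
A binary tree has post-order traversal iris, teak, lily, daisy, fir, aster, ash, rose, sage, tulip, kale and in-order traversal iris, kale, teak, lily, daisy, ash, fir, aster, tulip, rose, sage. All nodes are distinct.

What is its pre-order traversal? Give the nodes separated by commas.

The last element of post-order is the root; it splits in-order into left and right subtrees.
Root kale: left subtree has 1 node {iris}, right has 9 {teak, lily, daisy, ash, fir, aster, tulip, rose, sage}.
  Root tulip: left subtree has 6 nodes {teak, lily, daisy, ash, fir, aster}, right has 2 {rose, sage}.
    Root ash: left subtree has 3 nodes {teak, lily, daisy}, right has 2 {fir, aster}.
      Root daisy: left subtree has 2 nodes {teak, lily}, right has 0 { }.
        Root lily: left subtree has 1 node {teak}, right has 0 { }.
      Root aster: left subtree has 1 node {fir}, right has 0 { }.
    Root sage: left subtree has 1 node {rose}, right has 0 { }.

kale, iris, tulip, ash, daisy, lily, teak, aster, fir, sage, rose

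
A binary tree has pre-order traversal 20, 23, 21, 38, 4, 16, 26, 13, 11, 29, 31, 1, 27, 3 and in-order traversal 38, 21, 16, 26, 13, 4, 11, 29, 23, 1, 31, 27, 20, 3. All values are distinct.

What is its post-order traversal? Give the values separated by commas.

38, 13, 26, 16, 29, 11, 4, 21, 1, 27, 31, 23, 3, 20

The first element of pre-order is the root; it splits in-order into left and right subtrees.
Root 20: left subtree has 12 nodes {38, 21, 16, 26, 13, 4, 11, 29, 23, 1, 31, 27}, right has 1 {3}.
  Root 23: left subtree has 8 nodes {38, 21, 16, 26, 13, 4, 11, 29}, right has 3 {1, 31, 27}.
    Root 21: left subtree has 1 node {38}, right has 6 {16, 26, 13, 4, 11, 29}.
      Root 4: left subtree has 3 nodes {16, 26, 13}, right has 2 {11, 29}.
        Root 16: left subtree has 0 nodes { }, right has 2 {26, 13}.
          Root 26: left subtree has 0 nodes { }, right has 1 {13}.
        Root 11: left subtree has 0 nodes { }, right has 1 {29}.
    Root 31: left subtree has 1 node {1}, right has 1 {27}.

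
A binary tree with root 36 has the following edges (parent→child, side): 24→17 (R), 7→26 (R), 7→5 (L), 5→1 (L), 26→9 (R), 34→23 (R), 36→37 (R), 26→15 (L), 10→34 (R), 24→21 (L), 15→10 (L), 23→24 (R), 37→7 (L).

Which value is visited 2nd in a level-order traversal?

37

Level-order visits nodes level by level from the root, left to right within each level.
Level 0: 36
Level 1: 37
Level 2: 7
Level 3: 5, 26
Level 4: 1, 15, 9
Level 5: 10
Level 6: 34
Level 7: 23
Level 8: 24
Level 9: 21, 17
Full level-order sequence: 36, 37, 7, 5, 26, 1, 15, 9, 10, 34, 23, 24, 21, 17.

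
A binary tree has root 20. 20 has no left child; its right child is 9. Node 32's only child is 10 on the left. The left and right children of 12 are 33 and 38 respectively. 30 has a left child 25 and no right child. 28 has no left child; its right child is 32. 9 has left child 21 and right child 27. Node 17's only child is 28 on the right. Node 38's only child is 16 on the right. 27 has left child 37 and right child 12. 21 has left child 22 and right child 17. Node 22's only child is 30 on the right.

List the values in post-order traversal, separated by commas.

Post-order visits the left subtree, then the right subtree, then the node.
At 20: no left child.
At 20: go right to 9.
  At 9: go left to 21.
    At 21: go left to 22.
      At 22: no left child.
      At 22: go right to 30.
        At 30: go left to 25.
          25 is a leaf — visit 25.
        At 30: no right child.
        Visit 30.
      Visit 22.
    At 21: go right to 17.
      At 17: no left child.
      At 17: go right to 28.
        At 28: no left child.
        At 28: go right to 32.
          At 32: go left to 10.
            10 is a leaf — visit 10.
          At 32: no right child.
          Visit 32.
        Visit 28.
      Visit 17.
    Visit 21.
  At 9: go right to 27.
    At 27: go left to 37.
      37 is a leaf — visit 37.
    At 27: go right to 12.
      At 12: go left to 33.
        33 is a leaf — visit 33.
      At 12: go right to 38.
        At 38: no left child.
        At 38: go right to 16.
          16 is a leaf — visit 16.
        Visit 38.
      Visit 12.
    Visit 27.
  Visit 9.
Visit 20.

25, 30, 22, 10, 32, 28, 17, 21, 37, 33, 16, 38, 12, 27, 9, 20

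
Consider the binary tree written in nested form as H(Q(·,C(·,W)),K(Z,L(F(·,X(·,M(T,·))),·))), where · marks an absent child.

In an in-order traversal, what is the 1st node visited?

In-order visits the left subtree, then the node, then the right subtree.
At H: go left to Q.
  At Q: no left child.
  Visit Q.
  At Q: go right to C.
    At C: no left child.
    Visit C.
    At C: go right to W.
      W is a leaf — visit W.
Visit H.
At H: go right to K.
  At K: go left to Z.
    Z is a leaf — visit Z.
  Visit K.
  At K: go right to L.
    At L: go left to F.
      At F: no left child.
      Visit F.
      At F: go right to X.
        At X: no left child.
        Visit X.
        At X: go right to M.
          At M: go left to T.
            T is a leaf — visit T.
          Visit M.
          At M: no right child.
    Visit L.
    At L: no right child.
Full in-order sequence: Q, C, W, H, Z, K, F, X, T, M, L.

Q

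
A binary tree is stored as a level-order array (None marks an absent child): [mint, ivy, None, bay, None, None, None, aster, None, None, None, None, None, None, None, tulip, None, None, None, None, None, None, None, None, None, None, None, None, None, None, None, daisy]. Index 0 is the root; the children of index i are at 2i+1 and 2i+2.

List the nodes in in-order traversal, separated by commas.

daisy, tulip, aster, bay, ivy, mint

In-order visits the left subtree, then the node, then the right subtree.
At mint: go left to ivy.
  At ivy: go left to bay.
    At bay: go left to aster.
      At aster: go left to tulip.
        At tulip: go left to daisy.
          daisy is a leaf — visit daisy.
        Visit tulip.
        At tulip: no right child.
      Visit aster.
      At aster: no right child.
    Visit bay.
    At bay: no right child.
  Visit ivy.
  At ivy: no right child.
Visit mint.
At mint: no right child.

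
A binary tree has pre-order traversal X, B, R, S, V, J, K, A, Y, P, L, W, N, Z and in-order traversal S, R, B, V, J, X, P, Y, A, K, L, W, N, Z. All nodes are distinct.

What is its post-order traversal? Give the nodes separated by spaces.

The first element of pre-order is the root; it splits in-order into left and right subtrees.
Root X: left subtree has 5 nodes {S, R, B, V, J}, right has 8 {P, Y, A, K, L, W, N, Z}.
  Root B: left subtree has 2 nodes {S, R}, right has 2 {V, J}.
    Root R: left subtree has 1 node {S}, right has 0 { }.
    Root V: left subtree has 0 nodes { }, right has 1 {J}.
  Root K: left subtree has 3 nodes {P, Y, A}, right has 4 {L, W, N, Z}.
    Root A: left subtree has 2 nodes {P, Y}, right has 0 { }.
      Root Y: left subtree has 1 node {P}, right has 0 { }.
    Root L: left subtree has 0 nodes { }, right has 3 {W, N, Z}.
      Root W: left subtree has 0 nodes { }, right has 2 {N, Z}.
        Root N: left subtree has 0 nodes { }, right has 1 {Z}.

S R J V B P Y A Z N W L K X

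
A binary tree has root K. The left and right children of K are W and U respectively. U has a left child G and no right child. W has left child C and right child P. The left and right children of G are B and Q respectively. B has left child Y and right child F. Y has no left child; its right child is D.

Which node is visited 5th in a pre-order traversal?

Pre-order visits the node, then its left subtree, then its right subtree.
Visit K.
At K: go left to W.
  Visit W.
  At W: go left to C.
    C is a leaf — visit C.
  At W: go right to P.
    P is a leaf — visit P.
At K: go right to U.
  Visit U.
  At U: go left to G.
    Visit G.
    At G: go left to B.
      Visit B.
      At B: go left to Y.
        Visit Y.
        At Y: no left child.
        At Y: go right to D.
          D is a leaf — visit D.
      At B: go right to F.
        F is a leaf — visit F.
    At G: go right to Q.
      Q is a leaf — visit Q.
  At U: no right child.
Full pre-order sequence: K, W, C, P, U, G, B, Y, D, F, Q.

U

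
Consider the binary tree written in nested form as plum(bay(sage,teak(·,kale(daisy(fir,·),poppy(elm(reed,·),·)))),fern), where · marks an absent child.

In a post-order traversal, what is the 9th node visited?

Post-order visits the left subtree, then the right subtree, then the node.
At plum: go left to bay.
  At bay: go left to sage.
    sage is a leaf — visit sage.
  At bay: go right to teak.
    At teak: no left child.
    At teak: go right to kale.
      At kale: go left to daisy.
        At daisy: go left to fir.
          fir is a leaf — visit fir.
        At daisy: no right child.
        Visit daisy.
      At kale: go right to poppy.
        At poppy: go left to elm.
          At elm: go left to reed.
            reed is a leaf — visit reed.
          At elm: no right child.
          Visit elm.
        At poppy: no right child.
        Visit poppy.
      Visit kale.
    Visit teak.
  Visit bay.
At plum: go right to fern.
  fern is a leaf — visit fern.
Visit plum.
Full post-order sequence: sage, fir, daisy, reed, elm, poppy, kale, teak, bay, fern, plum.

bay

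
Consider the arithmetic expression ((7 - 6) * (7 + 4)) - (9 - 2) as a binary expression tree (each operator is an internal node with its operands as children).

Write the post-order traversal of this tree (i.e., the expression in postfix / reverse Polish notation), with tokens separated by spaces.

7 6 - 7 4 + * 9 2 - -

Post-order on an expression tree gives postfix notation: for each operator, emit left operand, right operand, then the operator.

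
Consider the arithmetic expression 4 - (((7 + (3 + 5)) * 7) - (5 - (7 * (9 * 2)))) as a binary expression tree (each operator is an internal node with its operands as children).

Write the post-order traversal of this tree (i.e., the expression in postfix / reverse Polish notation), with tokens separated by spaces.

Post-order on an expression tree gives postfix notation: for each operator, emit left operand, right operand, then the operator.

4 7 3 5 + + 7 * 5 7 9 2 * * - - -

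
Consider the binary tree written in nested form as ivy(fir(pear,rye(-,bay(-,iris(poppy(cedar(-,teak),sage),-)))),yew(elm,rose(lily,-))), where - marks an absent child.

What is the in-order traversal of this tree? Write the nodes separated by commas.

In-order visits the left subtree, then the node, then the right subtree.
At ivy: go left to fir.
  At fir: go left to pear.
    pear is a leaf — visit pear.
  Visit fir.
  At fir: go right to rye.
    At rye: no left child.
    Visit rye.
    At rye: go right to bay.
      At bay: no left child.
      Visit bay.
      At bay: go right to iris.
        At iris: go left to poppy.
          At poppy: go left to cedar.
            At cedar: no left child.
            Visit cedar.
            At cedar: go right to teak.
              teak is a leaf — visit teak.
          Visit poppy.
          At poppy: go right to sage.
            sage is a leaf — visit sage.
        Visit iris.
        At iris: no right child.
Visit ivy.
At ivy: go right to yew.
  At yew: go left to elm.
    elm is a leaf — visit elm.
  Visit yew.
  At yew: go right to rose.
    At rose: go left to lily.
      lily is a leaf — visit lily.
    Visit rose.
    At rose: no right child.

pear, fir, rye, bay, cedar, teak, poppy, sage, iris, ivy, elm, yew, lily, rose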